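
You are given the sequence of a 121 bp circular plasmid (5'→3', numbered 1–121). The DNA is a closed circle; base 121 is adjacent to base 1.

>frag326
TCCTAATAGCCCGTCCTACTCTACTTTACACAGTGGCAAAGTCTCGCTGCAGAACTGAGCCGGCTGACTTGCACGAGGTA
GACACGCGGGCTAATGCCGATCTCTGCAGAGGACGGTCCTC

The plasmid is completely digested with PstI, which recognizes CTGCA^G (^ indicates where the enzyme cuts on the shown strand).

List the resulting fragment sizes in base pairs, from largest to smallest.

64, 57 bp

PstI sites (CTGCAG) start at positions 47, 104.
PstI cuts after base 5 of each site (before the last base), so after positions 51, 108.
Circular molecule, 2 cuts → 2 fragments:
  52–108 → 57 bp
  109–121 then 1–51 → 13 + 51 = 64 bp
Sorted largest to smallest: 64, 57 bp.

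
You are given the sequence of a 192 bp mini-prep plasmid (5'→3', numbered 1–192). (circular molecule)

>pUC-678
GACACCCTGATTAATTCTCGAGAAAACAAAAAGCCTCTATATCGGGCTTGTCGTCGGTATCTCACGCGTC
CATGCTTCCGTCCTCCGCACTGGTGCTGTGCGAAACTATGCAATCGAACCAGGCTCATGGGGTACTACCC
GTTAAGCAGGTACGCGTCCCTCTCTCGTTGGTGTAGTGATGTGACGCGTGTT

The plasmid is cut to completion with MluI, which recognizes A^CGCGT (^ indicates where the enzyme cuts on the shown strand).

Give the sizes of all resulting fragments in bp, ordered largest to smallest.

88, 72, 32 bp

MluI sites (ACGCGT) start at positions 64, 152, 184.
MluI cuts after the first base of each site, so after positions 64, 152, 184.
Circular molecule, 3 cuts → 3 fragments:
  65–152 → 88 bp
  153–184 → 32 bp
  185–192 then 1–64 → 8 + 64 = 72 bp
Sorted largest to smallest: 88, 72, 32 bp.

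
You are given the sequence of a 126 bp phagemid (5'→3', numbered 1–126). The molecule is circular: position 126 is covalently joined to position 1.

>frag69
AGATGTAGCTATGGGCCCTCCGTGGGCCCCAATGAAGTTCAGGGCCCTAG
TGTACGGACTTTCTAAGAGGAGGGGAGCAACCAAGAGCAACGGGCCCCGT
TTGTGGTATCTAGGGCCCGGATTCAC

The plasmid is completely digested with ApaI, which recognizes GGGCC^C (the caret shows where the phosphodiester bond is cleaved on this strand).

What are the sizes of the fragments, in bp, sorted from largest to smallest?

ApaI sites (GGGCCC) start at positions 13, 24, 42, 92, 113.
ApaI cuts after base 5 of each site (before the last base), so after positions 17, 28, 46, 96, 117.
Circular molecule, 5 cuts → 5 fragments:
  18–28 → 11 bp
  29–46 → 18 bp
  47–96 → 50 bp
  97–117 → 21 bp
  118–126 then 1–17 → 9 + 17 = 26 bp
Sorted largest to smallest: 50, 26, 21, 18, 11 bp.

50, 26, 21, 18, 11 bp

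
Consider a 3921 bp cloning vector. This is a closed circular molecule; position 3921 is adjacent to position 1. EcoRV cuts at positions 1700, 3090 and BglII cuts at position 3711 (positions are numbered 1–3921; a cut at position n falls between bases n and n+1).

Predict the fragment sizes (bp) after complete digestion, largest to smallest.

Combined cut positions (sorted): 1700, 3090, 3711.
Circular molecule, 3 cuts → 3 fragments:
  3090 − 1700 = 1390 bp
  3711 − 3090 = 621 bp
  wrap: 3921 − 3711 + 1700 = 1910 bp
Sorted largest to smallest: 1910, 1390, 621 bp.

1910, 1390, 621 bp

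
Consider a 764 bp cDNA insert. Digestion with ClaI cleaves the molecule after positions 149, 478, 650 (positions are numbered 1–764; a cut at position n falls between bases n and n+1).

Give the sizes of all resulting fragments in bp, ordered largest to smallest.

329, 172, 149, 114 bp

Linear molecule, 3 cuts → 4 fragments:
  149 − 0 = 149 bp
  478 − 149 = 329 bp
  650 − 478 = 172 bp
  764 − 650 = 114 bp
Sorted largest to smallest: 329, 172, 149, 114 bp.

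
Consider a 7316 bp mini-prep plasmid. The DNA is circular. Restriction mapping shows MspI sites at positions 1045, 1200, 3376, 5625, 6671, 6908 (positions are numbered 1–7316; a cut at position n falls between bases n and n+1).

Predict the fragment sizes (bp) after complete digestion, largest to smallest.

Circular molecule, 6 cuts → 6 fragments:
  1200 − 1045 = 155 bp
  3376 − 1200 = 2176 bp
  5625 − 3376 = 2249 bp
  6671 − 5625 = 1046 bp
  6908 − 6671 = 237 bp
  wrap: 7316 − 6908 + 1045 = 1453 bp
Sorted largest to smallest: 2249, 2176, 1453, 1046, 237, 155 bp.

2249, 2176, 1453, 1046, 237, 155 bp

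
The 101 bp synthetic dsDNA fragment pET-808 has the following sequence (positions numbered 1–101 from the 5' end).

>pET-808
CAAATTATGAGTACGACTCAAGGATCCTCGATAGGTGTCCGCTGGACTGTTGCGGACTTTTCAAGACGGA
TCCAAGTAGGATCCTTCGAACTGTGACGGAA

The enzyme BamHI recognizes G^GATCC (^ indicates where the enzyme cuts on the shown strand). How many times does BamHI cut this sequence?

3

GGATCC occurs starting at positions 22, 68, 79.
BamHI cuts at 3 sites.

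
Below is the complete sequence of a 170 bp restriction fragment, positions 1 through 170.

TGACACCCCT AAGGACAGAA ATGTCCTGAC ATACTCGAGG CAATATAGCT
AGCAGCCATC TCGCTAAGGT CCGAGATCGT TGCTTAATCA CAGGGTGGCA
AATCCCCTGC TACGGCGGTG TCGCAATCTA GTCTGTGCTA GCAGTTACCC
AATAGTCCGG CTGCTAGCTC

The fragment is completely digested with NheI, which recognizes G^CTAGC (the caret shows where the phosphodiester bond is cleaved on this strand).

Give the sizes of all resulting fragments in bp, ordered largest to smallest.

NheI sites (GCTAGC) start at positions 48, 137, 163.
NheI cuts after the first base of each site, so after positions 48, 137, 163.
Linear molecule, 3 cuts → 4 fragments:
  1–48 → 48 bp
  49–137 → 89 bp
  138–163 → 26 bp
  164–170 → 7 bp
Sorted largest to smallest: 89, 48, 26, 7 bp.

89, 48, 26, 7 bp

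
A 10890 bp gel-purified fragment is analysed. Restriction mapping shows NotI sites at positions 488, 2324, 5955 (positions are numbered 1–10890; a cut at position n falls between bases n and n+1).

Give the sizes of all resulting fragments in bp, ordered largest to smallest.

Linear molecule, 3 cuts → 4 fragments:
  488 − 0 = 488 bp
  2324 − 488 = 1836 bp
  5955 − 2324 = 3631 bp
  10890 − 5955 = 4935 bp
Sorted largest to smallest: 4935, 3631, 1836, 488 bp.

4935, 3631, 1836, 488 bp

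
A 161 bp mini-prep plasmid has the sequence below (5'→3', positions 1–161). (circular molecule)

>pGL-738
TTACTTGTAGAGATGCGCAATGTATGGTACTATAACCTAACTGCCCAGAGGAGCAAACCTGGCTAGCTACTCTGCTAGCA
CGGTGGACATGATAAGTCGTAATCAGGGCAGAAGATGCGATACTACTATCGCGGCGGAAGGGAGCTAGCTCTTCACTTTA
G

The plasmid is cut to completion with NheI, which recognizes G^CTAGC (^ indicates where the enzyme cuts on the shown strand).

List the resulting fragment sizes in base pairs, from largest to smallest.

79, 70, 12 bp

NheI sites (GCTAGC) start at positions 62, 74, 144.
NheI cuts after the first base of each site, so after positions 62, 74, 144.
Circular molecule, 3 cuts → 3 fragments:
  63–74 → 12 bp
  75–144 → 70 bp
  145–161 then 1–62 → 17 + 62 = 79 bp
Sorted largest to smallest: 79, 70, 12 bp.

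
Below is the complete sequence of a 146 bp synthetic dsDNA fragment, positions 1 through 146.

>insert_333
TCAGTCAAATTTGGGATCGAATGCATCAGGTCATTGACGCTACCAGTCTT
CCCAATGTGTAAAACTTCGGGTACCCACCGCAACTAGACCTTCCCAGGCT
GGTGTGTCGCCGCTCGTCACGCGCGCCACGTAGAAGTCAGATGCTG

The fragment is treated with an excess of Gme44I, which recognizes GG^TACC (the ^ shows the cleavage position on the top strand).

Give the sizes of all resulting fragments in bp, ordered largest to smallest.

The Gme44I site (GGTACC) starts at position 70.
Gme44I cuts after base 2 of each site, so after position 71.
Linear molecule, 1 cut → 2 fragments:
  1–71 → 71 bp
  72–146 → 75 bp
Sorted largest to smallest: 75, 71 bp.

75, 71 bp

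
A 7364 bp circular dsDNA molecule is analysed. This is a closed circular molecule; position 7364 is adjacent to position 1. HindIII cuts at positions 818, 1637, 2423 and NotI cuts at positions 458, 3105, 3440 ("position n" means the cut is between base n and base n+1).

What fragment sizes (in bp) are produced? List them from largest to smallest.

4382, 819, 786, 682, 360, 335 bp

Combined cut positions (sorted): 458, 818, 1637, 2423, 3105, 3440.
Circular molecule, 6 cuts → 6 fragments:
  818 − 458 = 360 bp
  1637 − 818 = 819 bp
  2423 − 1637 = 786 bp
  3105 − 2423 = 682 bp
  3440 − 3105 = 335 bp
  wrap: 7364 − 3440 + 458 = 4382 bp
Sorted largest to smallest: 4382, 819, 786, 682, 360, 335 bp.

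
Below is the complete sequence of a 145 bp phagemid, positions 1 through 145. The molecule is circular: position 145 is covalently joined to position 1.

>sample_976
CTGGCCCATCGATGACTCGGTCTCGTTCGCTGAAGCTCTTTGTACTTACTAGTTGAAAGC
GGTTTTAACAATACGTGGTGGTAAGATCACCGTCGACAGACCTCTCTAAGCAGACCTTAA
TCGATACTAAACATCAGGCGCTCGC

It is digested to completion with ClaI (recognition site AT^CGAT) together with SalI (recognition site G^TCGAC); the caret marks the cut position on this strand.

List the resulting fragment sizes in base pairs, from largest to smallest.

ClaI sites (ATCGAT) start at positions 8, 120.
ClaI cuts after base 2 of each site, so after positions 9, 121.
The SalI site (GTCGAC) starts at position 92.
SalI cuts after the first base of each site, so after position 92.
Combined cut positions: 9, 92, 121.
Circular molecule, 3 cuts → 3 fragments:
  10–92 → 83 bp
  93–121 → 29 bp
  122–145 then 1–9 → 24 + 9 = 33 bp
Sorted largest to smallest: 83, 33, 29 bp.

83, 33, 29 bp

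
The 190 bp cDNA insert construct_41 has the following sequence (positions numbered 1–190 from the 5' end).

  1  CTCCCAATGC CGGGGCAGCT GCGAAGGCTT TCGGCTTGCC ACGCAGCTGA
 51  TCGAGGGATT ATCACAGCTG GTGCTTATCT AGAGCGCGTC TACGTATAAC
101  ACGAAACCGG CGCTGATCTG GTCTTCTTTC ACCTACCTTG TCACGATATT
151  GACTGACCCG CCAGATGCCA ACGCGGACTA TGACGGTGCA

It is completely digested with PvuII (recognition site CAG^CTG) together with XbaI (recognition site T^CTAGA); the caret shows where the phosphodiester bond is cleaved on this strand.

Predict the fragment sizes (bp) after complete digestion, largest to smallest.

112, 28, 21, 18, 11 bp

PvuII sites (CAGCTG) start at positions 16, 44, 65.
PvuII cuts after base 3 of each site, so after positions 18, 46, 67.
The XbaI site (TCTAGA) starts at position 78.
XbaI cuts after the first base of each site, so after position 78.
Combined cut positions: 18, 46, 67, 78.
Linear molecule, 4 cuts → 5 fragments:
  1–18 → 18 bp
  19–46 → 28 bp
  47–67 → 21 bp
  68–78 → 11 bp
  79–190 → 112 bp
Sorted largest to smallest: 112, 28, 21, 18, 11 bp.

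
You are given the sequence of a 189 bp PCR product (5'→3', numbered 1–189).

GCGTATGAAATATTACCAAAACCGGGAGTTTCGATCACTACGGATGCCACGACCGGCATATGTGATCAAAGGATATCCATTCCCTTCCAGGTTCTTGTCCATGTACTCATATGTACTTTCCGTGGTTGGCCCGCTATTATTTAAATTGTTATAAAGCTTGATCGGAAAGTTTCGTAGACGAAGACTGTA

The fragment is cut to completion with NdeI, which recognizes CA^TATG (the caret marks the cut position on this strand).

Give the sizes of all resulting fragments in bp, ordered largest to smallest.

80, 58, 51 bp

NdeI sites (CATATG) start at positions 57, 108.
NdeI cuts after base 2 of each site, so after positions 58, 109.
Linear molecule, 2 cuts → 3 fragments:
  1–58 → 58 bp
  59–109 → 51 bp
  110–189 → 80 bp
Sorted largest to smallest: 80, 58, 51 bp.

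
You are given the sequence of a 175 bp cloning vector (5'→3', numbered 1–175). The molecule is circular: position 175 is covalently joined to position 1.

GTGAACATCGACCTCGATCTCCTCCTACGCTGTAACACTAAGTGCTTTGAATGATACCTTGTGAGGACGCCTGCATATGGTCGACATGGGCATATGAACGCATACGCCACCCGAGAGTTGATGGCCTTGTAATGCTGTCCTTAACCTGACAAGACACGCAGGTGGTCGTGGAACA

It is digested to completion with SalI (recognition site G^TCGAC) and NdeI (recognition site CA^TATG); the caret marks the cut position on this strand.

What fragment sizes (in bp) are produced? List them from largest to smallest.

158, 12, 5 bp

The SalI site (GTCGAC) starts at position 80.
SalI cuts after the first base of each site, so after position 80.
NdeI sites (CATATG) start at positions 74, 91.
NdeI cuts after base 2 of each site, so after positions 75, 92.
Combined cut positions: 75, 80, 92.
Circular molecule, 3 cuts → 3 fragments:
  76–80 → 5 bp
  81–92 → 12 bp
  93–175 then 1–75 → 83 + 75 = 158 bp
Sorted largest to smallest: 158, 12, 5 bp.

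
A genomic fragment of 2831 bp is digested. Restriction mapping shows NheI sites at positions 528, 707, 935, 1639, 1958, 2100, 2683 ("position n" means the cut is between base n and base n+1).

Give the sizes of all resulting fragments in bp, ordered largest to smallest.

704, 583, 528, 319, 228, 179, 148, 142 bp

Linear molecule, 7 cuts → 8 fragments:
  528 − 0 = 528 bp
  707 − 528 = 179 bp
  935 − 707 = 228 bp
  1639 − 935 = 704 bp
  1958 − 1639 = 319 bp
  2100 − 1958 = 142 bp
  2683 − 2100 = 583 bp
  2831 − 2683 = 148 bp
Sorted largest to smallest: 704, 583, 528, 319, 228, 179, 148, 142 bp.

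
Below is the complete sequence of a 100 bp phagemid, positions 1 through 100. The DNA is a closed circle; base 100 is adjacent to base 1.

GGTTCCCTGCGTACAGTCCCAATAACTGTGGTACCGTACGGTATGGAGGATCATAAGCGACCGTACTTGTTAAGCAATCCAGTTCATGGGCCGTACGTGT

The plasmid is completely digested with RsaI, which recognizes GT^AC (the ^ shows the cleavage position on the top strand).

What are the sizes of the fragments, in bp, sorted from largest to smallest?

30, 27, 20, 18, 5 bp

RsaI sites (GTAC) start at positions 11, 31, 36, 63, 93.
RsaI cuts after base 2 of each site, so after positions 12, 32, 37, 64, 94.
Circular molecule, 5 cuts → 5 fragments:
  13–32 → 20 bp
  33–37 → 5 bp
  38–64 → 27 bp
  65–94 → 30 bp
  95–100 then 1–12 → 6 + 12 = 18 bp
Sorted largest to smallest: 30, 27, 20, 18, 5 bp.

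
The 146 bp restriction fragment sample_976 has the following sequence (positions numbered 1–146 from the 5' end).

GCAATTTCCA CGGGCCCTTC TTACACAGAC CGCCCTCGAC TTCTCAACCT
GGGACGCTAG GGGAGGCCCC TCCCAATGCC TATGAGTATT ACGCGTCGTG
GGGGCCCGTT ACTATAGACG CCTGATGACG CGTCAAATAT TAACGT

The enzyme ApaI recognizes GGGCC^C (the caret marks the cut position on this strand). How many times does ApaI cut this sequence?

GGGCCC occurs starting at positions 12, 102.
ApaI cuts at 2 sites.

2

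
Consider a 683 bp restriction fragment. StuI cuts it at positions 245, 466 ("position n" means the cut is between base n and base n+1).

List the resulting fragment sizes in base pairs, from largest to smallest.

Linear molecule, 2 cuts → 3 fragments:
  245 − 0 = 245 bp
  466 − 245 = 221 bp
  683 − 466 = 217 bp
Sorted largest to smallest: 245, 221, 217 bp.

245, 221, 217 bp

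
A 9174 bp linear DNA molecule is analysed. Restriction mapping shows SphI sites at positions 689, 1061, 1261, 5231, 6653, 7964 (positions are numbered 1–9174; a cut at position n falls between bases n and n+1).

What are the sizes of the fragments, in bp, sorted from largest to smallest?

3970, 1422, 1311, 1210, 689, 372, 200 bp

Linear molecule, 6 cuts → 7 fragments:
  689 − 0 = 689 bp
  1061 − 689 = 372 bp
  1261 − 1061 = 200 bp
  5231 − 1261 = 3970 bp
  6653 − 5231 = 1422 bp
  7964 − 6653 = 1311 bp
  9174 − 7964 = 1210 bp
Sorted largest to smallest: 3970, 1422, 1311, 1210, 689, 372, 200 bp.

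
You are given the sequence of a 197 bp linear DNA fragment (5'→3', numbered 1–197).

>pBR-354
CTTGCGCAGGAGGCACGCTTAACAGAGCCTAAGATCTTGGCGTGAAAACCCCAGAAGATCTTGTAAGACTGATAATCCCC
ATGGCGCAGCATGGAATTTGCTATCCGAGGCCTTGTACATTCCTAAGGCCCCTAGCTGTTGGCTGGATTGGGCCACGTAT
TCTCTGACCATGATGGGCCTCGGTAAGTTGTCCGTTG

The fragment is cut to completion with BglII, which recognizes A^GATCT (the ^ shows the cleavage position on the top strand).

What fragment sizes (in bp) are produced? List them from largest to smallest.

BglII sites (AGATCT) start at positions 32, 56.
BglII cuts after the first base of each site, so after positions 32, 56.
Linear molecule, 2 cuts → 3 fragments:
  1–32 → 32 bp
  33–56 → 24 bp
  57–197 → 141 bp
Sorted largest to smallest: 141, 32, 24 bp.

141, 32, 24 bp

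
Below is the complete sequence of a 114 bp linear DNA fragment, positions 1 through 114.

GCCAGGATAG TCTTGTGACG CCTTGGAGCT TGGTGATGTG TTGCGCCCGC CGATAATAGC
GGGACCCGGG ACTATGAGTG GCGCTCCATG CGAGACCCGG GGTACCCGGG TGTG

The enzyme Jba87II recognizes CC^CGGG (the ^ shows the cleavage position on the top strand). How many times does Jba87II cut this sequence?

CCCGGG occurs starting at positions 65, 96, 105.
Jba87II cuts at 3 sites.

3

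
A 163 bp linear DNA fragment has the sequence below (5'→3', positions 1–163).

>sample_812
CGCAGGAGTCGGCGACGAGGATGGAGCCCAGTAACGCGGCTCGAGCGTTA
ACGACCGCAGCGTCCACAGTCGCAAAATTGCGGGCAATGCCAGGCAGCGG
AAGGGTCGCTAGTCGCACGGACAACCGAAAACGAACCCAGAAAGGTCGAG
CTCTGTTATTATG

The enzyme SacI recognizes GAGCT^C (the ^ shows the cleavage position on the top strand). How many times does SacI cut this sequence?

1

GAGCTC occurs starting at position 148.
SacI cuts at 1 site.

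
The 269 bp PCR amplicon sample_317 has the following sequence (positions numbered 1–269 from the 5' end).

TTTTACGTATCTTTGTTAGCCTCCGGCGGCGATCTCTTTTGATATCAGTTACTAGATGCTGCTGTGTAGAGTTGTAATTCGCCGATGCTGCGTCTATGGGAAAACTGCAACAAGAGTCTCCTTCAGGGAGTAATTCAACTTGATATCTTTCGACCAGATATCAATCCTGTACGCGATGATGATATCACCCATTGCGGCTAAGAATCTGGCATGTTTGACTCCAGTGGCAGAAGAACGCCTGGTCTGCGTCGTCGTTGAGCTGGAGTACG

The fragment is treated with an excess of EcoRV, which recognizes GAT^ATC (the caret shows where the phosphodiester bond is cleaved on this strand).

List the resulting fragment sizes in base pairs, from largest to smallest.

101, 86, 43, 24, 15 bp

EcoRV sites (GATATC) start at positions 41, 142, 157, 181.
EcoRV cuts after base 3 of each site, so after positions 43, 144, 159, 183.
Linear molecule, 4 cuts → 5 fragments:
  1–43 → 43 bp
  44–144 → 101 bp
  145–159 → 15 bp
  160–183 → 24 bp
  184–269 → 86 bp
Sorted largest to smallest: 101, 86, 43, 24, 15 bp.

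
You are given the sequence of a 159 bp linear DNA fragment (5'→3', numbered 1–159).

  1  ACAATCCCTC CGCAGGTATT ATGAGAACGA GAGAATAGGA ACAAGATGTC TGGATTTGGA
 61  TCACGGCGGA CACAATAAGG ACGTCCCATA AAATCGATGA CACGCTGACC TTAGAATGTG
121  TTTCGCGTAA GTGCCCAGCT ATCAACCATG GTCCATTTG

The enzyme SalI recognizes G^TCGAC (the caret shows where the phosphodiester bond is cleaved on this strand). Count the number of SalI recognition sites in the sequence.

0

No occurrence of GTCGAC is present in the sequence.
SalI does not cut: 0 sites.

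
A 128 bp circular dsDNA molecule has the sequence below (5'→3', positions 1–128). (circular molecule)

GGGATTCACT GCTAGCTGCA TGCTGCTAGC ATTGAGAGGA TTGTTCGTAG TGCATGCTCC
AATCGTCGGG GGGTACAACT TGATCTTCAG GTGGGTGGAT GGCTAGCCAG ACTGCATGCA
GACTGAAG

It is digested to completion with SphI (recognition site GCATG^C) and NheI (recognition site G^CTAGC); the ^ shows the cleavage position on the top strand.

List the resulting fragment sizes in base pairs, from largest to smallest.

SphI sites (GCATGC) start at positions 18, 52, 114.
SphI cuts after base 5 of each site (before the last base), so after positions 22, 56, 118.
NheI sites (GCTAGC) start at positions 11, 25, 102.
NheI cuts after the first base of each site, so after positions 11, 25, 102.
Combined cut positions: 11, 22, 25, 56, 102, 118.
Circular molecule, 6 cuts → 6 fragments:
  12–22 → 11 bp
  23–25 → 3 bp
  26–56 → 31 bp
  57–102 → 46 bp
  103–118 → 16 bp
  119–128 then 1–11 → 10 + 11 = 21 bp
Sorted largest to smallest: 46, 31, 21, 16, 11, 3 bp.

46, 31, 21, 16, 11, 3 bp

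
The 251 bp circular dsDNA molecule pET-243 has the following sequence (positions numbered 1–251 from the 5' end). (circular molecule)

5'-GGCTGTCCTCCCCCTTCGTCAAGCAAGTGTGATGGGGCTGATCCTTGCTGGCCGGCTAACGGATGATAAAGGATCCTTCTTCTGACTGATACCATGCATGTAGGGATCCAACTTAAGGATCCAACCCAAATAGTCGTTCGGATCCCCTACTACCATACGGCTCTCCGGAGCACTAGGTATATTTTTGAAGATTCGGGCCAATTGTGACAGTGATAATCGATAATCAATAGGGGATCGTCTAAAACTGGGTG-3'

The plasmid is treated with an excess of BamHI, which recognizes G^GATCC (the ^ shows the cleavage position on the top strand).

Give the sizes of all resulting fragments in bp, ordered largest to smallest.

182, 33, 23, 13 bp

BamHI sites (GGATCC) start at positions 71, 104, 117, 140.
BamHI cuts after the first base of each site, so after positions 71, 104, 117, 140.
Circular molecule, 4 cuts → 4 fragments:
  72–104 → 33 bp
  105–117 → 13 bp
  118–140 → 23 bp
  141–251 then 1–71 → 111 + 71 = 182 bp
Sorted largest to smallest: 182, 33, 23, 13 bp.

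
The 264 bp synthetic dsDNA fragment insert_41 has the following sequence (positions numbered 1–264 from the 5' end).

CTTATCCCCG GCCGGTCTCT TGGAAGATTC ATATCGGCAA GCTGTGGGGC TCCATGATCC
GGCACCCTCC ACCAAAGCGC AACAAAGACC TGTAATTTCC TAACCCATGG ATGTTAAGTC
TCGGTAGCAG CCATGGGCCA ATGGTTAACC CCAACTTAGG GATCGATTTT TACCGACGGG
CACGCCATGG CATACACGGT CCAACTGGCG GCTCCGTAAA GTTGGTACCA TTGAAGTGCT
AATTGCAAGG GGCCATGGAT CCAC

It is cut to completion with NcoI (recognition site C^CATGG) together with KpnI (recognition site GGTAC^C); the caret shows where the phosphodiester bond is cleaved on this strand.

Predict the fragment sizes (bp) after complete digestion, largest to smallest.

NcoI sites (CCATGG) start at positions 105, 131, 185, 253.
NcoI cuts after the first base of each site, so after positions 105, 131, 185, 253.
The KpnI site (GGTACC) starts at position 224.
KpnI cuts after base 5 of each site (before the last base), so after position 228.
Combined cut positions: 105, 131, 185, 228, 253.
Linear molecule, 5 cuts → 6 fragments:
  1–105 → 105 bp
  106–131 → 26 bp
  132–185 → 54 bp
  186–228 → 43 bp
  229–253 → 25 bp
  254–264 → 11 bp
Sorted largest to smallest: 105, 54, 43, 26, 25, 11 bp.

105, 54, 43, 26, 25, 11 bp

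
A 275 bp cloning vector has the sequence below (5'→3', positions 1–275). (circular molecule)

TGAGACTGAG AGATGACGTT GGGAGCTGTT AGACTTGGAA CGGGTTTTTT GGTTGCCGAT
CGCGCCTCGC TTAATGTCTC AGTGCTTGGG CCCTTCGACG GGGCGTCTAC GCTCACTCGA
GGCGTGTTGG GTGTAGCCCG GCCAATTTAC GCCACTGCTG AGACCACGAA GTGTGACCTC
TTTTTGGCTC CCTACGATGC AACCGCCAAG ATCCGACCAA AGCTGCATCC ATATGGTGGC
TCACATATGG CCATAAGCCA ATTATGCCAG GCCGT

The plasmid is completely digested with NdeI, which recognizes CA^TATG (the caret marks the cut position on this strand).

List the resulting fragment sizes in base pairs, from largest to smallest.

261, 14 bp

NdeI sites (CATATG) start at positions 230, 244.
NdeI cuts after base 2 of each site, so after positions 231, 245.
Circular molecule, 2 cuts → 2 fragments:
  232–245 → 14 bp
  246–275 then 1–231 → 30 + 231 = 261 bp
Sorted largest to smallest: 261, 14 bp.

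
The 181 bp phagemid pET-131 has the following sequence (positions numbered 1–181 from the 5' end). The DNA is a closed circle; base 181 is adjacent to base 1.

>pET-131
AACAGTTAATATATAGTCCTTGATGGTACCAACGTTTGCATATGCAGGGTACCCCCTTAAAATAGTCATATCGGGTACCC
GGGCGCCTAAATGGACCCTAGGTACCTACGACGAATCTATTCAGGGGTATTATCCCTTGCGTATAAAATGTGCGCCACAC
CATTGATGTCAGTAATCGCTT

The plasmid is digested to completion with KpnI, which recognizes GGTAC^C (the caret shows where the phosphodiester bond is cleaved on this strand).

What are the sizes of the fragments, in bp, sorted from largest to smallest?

KpnI sites (GGTACC) start at positions 25, 48, 74, 101.
KpnI cuts after base 5 of each site (before the last base), so after positions 29, 52, 78, 105.
Circular molecule, 4 cuts → 4 fragments:
  30–52 → 23 bp
  53–78 → 26 bp
  79–105 → 27 bp
  106–181 then 1–29 → 76 + 29 = 105 bp
Sorted largest to smallest: 105, 27, 26, 23 bp.

105, 27, 26, 23 bp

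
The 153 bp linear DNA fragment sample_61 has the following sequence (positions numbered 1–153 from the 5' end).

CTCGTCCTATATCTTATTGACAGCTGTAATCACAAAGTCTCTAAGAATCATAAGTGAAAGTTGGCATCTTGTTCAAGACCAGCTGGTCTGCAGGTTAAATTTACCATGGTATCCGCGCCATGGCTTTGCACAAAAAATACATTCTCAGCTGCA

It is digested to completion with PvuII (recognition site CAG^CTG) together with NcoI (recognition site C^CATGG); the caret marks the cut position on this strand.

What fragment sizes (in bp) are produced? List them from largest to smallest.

59, 30, 23, 22, 14, 5 bp

PvuII sites (CAGCTG) start at positions 21, 80, 146.
PvuII cuts after base 3 of each site, so after positions 23, 82, 148.
NcoI sites (CCATGG) start at positions 104, 118.
NcoI cuts after the first base of each site, so after positions 104, 118.
Combined cut positions: 23, 82, 104, 118, 148.
Linear molecule, 5 cuts → 6 fragments:
  1–23 → 23 bp
  24–82 → 59 bp
  83–104 → 22 bp
  105–118 → 14 bp
  119–148 → 30 bp
  149–153 → 5 bp
Sorted largest to smallest: 59, 30, 23, 22, 14, 5 bp.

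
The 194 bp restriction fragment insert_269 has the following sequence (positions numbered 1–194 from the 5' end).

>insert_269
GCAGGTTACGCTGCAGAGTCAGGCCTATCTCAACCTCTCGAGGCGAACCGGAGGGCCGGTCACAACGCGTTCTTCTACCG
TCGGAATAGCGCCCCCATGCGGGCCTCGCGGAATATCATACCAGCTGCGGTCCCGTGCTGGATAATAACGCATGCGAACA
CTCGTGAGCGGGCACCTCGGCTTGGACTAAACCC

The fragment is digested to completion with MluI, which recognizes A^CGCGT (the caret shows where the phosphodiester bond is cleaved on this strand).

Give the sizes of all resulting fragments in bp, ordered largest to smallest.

129, 65 bp

The MluI site (ACGCGT) starts at position 65.
MluI cuts after the first base of each site, so after position 65.
Linear molecule, 1 cut → 2 fragments:
  1–65 → 65 bp
  66–194 → 129 bp
Sorted largest to smallest: 129, 65 bp.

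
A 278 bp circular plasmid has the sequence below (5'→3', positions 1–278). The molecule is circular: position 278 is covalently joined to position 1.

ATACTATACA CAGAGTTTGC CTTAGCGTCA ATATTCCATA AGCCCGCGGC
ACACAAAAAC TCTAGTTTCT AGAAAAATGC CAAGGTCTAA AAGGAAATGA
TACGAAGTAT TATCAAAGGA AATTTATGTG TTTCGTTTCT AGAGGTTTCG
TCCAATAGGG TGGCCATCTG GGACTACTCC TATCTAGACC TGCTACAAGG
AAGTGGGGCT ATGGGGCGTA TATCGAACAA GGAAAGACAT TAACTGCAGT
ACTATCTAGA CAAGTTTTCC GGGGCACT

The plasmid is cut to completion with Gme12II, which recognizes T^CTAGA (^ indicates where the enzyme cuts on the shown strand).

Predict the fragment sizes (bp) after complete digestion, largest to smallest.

Gme12II sites (TCTAGA) start at positions 68, 138, 183, 255.
Gme12II cuts after the first base of each site, so after positions 68, 138, 183, 255.
Circular molecule, 4 cuts → 4 fragments:
  69–138 → 70 bp
  139–183 → 45 bp
  184–255 → 72 bp
  256–278 then 1–68 → 23 + 68 = 91 bp
Sorted largest to smallest: 91, 72, 70, 45 bp.

91, 72, 70, 45 bp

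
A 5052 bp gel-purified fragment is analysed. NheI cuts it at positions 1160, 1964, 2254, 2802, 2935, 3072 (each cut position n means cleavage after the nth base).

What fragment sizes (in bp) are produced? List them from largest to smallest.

Linear molecule, 6 cuts → 7 fragments:
  1160 − 0 = 1160 bp
  1964 − 1160 = 804 bp
  2254 − 1964 = 290 bp
  2802 − 2254 = 548 bp
  2935 − 2802 = 133 bp
  3072 − 2935 = 137 bp
  5052 − 3072 = 1980 bp
Sorted largest to smallest: 1980, 1160, 804, 548, 290, 137, 133 bp.

1980, 1160, 804, 548, 290, 137, 133 bp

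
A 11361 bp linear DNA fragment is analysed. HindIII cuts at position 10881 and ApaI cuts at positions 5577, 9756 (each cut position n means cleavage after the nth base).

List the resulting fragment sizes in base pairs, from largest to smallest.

Combined cut positions (sorted): 5577, 9756, 10881.
Linear molecule, 3 cuts → 4 fragments:
  5577 − 0 = 5577 bp
  9756 − 5577 = 4179 bp
  10881 − 9756 = 1125 bp
  11361 − 10881 = 480 bp
Sorted largest to smallest: 5577, 4179, 1125, 480 bp.

5577, 4179, 1125, 480 bp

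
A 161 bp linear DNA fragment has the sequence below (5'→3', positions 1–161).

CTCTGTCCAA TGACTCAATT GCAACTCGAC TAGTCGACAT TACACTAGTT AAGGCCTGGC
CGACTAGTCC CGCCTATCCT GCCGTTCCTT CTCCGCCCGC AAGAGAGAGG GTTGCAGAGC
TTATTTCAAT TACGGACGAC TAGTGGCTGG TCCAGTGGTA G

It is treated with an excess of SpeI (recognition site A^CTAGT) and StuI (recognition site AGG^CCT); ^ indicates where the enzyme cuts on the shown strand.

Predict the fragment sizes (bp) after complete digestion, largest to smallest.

SpeI sites (ACTAGT) start at positions 29, 44, 63, 139.
SpeI cuts after the first base of each site, so after positions 29, 44, 63, 139.
The StuI site (AGGCCT) starts at position 52.
StuI cuts after base 3 of each site, so after position 54.
Combined cut positions: 29, 44, 54, 63, 139.
Linear molecule, 5 cuts → 6 fragments:
  1–29 → 29 bp
  30–44 → 15 bp
  45–54 → 10 bp
  55–63 → 9 bp
  64–139 → 76 bp
  140–161 → 22 bp
Sorted largest to smallest: 76, 29, 22, 15, 10, 9 bp.

76, 29, 22, 15, 10, 9 bp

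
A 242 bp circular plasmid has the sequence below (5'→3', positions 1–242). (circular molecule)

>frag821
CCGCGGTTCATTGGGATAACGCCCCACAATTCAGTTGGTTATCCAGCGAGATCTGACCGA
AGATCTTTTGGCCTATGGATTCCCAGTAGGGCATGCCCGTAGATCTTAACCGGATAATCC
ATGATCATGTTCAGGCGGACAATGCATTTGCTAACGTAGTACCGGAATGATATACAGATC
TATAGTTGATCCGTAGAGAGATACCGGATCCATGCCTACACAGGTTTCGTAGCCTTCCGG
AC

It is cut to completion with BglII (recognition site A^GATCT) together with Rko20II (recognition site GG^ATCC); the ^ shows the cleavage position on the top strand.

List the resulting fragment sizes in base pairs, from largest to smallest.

84, 75, 40, 31, 12 bp

BglII sites (AGATCT) start at positions 49, 61, 101, 176.
BglII cuts after the first base of each site, so after positions 49, 61, 101, 176.
The Rko20II site (GGATCC) starts at position 206.
Rko20II cuts after base 2 of each site, so after position 207.
Combined cut positions: 49, 61, 101, 176, 207.
Circular molecule, 5 cuts → 5 fragments:
  50–61 → 12 bp
  62–101 → 40 bp
  102–176 → 75 bp
  177–207 → 31 bp
  208–242 then 1–49 → 35 + 49 = 84 bp
Sorted largest to smallest: 84, 75, 40, 31, 12 bp.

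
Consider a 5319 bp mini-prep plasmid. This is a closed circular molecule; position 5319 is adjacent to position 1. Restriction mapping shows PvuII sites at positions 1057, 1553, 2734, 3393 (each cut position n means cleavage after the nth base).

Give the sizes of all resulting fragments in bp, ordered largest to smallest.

Circular molecule, 4 cuts → 4 fragments:
  1553 − 1057 = 496 bp
  2734 − 1553 = 1181 bp
  3393 − 2734 = 659 bp
  wrap: 5319 − 3393 + 1057 = 2983 bp
Sorted largest to smallest: 2983, 1181, 659, 496 bp.

2983, 1181, 659, 496 bp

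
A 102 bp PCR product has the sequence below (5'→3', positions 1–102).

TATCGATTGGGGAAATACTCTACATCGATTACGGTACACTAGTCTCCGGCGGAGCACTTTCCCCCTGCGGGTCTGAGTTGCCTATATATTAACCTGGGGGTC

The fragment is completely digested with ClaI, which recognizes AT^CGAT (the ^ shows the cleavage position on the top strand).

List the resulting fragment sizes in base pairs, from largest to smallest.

ClaI sites (ATCGAT) start at positions 2, 24.
ClaI cuts after base 2 of each site, so after positions 3, 25.
Linear molecule, 2 cuts → 3 fragments:
  1–3 → 3 bp
  4–25 → 22 bp
  26–102 → 77 bp
Sorted largest to smallest: 77, 22, 3 bp.

77, 22, 3 bp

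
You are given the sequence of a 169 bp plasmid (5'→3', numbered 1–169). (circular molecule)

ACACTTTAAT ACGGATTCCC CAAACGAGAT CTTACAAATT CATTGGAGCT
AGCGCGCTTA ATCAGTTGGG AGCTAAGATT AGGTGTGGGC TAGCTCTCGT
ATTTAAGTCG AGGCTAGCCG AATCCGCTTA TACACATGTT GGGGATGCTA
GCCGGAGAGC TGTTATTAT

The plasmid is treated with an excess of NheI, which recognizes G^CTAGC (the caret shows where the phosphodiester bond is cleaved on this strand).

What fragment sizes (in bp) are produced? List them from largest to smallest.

NheI sites (GCTAGC) start at positions 48, 89, 113, 147.
NheI cuts after the first base of each site, so after positions 48, 89, 113, 147.
Circular molecule, 4 cuts → 4 fragments:
  49–89 → 41 bp
  90–113 → 24 bp
  114–147 → 34 bp
  148–169 then 1–48 → 22 + 48 = 70 bp
Sorted largest to smallest: 70, 41, 34, 24 bp.

70, 41, 34, 24 bp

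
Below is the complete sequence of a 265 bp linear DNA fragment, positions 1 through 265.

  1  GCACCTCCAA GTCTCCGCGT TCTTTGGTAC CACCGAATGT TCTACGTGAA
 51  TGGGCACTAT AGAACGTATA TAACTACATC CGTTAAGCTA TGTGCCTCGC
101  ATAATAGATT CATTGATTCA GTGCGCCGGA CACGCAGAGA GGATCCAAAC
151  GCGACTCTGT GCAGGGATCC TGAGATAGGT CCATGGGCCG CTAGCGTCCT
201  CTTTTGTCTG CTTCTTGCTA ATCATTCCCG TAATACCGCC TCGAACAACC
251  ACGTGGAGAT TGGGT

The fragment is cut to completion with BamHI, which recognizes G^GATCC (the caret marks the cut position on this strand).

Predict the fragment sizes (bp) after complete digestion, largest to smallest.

141, 100, 24 bp

BamHI sites (GGATCC) start at positions 141, 165.
BamHI cuts after the first base of each site, so after positions 141, 165.
Linear molecule, 2 cuts → 3 fragments:
  1–141 → 141 bp
  142–165 → 24 bp
  166–265 → 100 bp
Sorted largest to smallest: 141, 100, 24 bp.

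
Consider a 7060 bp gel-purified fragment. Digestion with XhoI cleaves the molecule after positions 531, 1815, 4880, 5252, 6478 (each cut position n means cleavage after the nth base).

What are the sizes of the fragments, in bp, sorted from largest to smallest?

3065, 1284, 1226, 582, 531, 372 bp

Linear molecule, 5 cuts → 6 fragments:
  531 − 0 = 531 bp
  1815 − 531 = 1284 bp
  4880 − 1815 = 3065 bp
  5252 − 4880 = 372 bp
  6478 − 5252 = 1226 bp
  7060 − 6478 = 582 bp
Sorted largest to smallest: 3065, 1284, 1226, 582, 531, 372 bp.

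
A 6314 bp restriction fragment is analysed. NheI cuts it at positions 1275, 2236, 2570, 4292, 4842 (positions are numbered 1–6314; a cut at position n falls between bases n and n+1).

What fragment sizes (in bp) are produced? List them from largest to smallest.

1722, 1472, 1275, 961, 550, 334 bp

Linear molecule, 5 cuts → 6 fragments:
  1275 − 0 = 1275 bp
  2236 − 1275 = 961 bp
  2570 − 2236 = 334 bp
  4292 − 2570 = 1722 bp
  4842 − 4292 = 550 bp
  6314 − 4842 = 1472 bp
Sorted largest to smallest: 1722, 1472, 1275, 961, 550, 334 bp.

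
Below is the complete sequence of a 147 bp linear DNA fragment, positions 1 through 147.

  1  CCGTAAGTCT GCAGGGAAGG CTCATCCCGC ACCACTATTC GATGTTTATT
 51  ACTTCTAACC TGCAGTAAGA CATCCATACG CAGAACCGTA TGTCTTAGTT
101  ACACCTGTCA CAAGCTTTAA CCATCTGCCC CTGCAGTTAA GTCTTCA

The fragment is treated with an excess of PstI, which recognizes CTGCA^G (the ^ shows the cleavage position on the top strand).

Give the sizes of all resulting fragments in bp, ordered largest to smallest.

PstI sites (CTGCAG) start at positions 9, 60, 131.
PstI cuts after base 5 of each site (before the last base), so after positions 13, 64, 135.
Linear molecule, 3 cuts → 4 fragments:
  1–13 → 13 bp
  14–64 → 51 bp
  65–135 → 71 bp
  136–147 → 12 bp
Sorted largest to smallest: 71, 51, 13, 12 bp.

71, 51, 13, 12 bp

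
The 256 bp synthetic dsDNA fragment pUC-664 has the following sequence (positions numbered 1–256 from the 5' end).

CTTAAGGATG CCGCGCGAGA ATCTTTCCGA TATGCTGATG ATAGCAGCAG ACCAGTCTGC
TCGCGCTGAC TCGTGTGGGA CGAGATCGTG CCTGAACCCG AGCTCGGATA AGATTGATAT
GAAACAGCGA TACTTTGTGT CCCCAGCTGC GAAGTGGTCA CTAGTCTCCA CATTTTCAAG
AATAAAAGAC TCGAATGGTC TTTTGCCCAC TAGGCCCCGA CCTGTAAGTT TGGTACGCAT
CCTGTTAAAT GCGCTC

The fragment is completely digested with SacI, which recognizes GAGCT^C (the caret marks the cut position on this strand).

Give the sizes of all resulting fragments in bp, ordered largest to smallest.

The SacI site (GAGCTC) starts at position 100.
SacI cuts after base 5 of each site (before the last base), so after position 104.
Linear molecule, 1 cut → 2 fragments:
  1–104 → 104 bp
  105–256 → 152 bp
Sorted largest to smallest: 152, 104 bp.

152, 104 bp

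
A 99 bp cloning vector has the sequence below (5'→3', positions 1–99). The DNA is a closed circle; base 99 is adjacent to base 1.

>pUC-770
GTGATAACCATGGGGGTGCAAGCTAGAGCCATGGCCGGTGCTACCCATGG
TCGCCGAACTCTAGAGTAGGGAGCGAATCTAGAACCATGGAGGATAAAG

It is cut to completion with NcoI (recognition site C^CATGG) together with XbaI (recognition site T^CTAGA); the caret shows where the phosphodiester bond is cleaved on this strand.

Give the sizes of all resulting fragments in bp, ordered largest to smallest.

22, 21, 18, 16, 15, 7 bp

NcoI sites (CCATGG) start at positions 8, 29, 45, 85.
NcoI cuts after the first base of each site, so after positions 8, 29, 45, 85.
XbaI sites (TCTAGA) start at positions 60, 78.
XbaI cuts after the first base of each site, so after positions 60, 78.
Combined cut positions: 8, 29, 45, 60, 78, 85.
Circular molecule, 6 cuts → 6 fragments:
  9–29 → 21 bp
  30–45 → 16 bp
  46–60 → 15 bp
  61–78 → 18 bp
  79–85 → 7 bp
  86–99 then 1–8 → 14 + 8 = 22 bp
Sorted largest to smallest: 22, 21, 18, 16, 15, 7 bp.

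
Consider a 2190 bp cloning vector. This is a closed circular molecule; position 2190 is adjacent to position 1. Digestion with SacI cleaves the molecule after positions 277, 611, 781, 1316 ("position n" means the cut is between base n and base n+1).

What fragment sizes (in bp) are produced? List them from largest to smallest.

Circular molecule, 4 cuts → 4 fragments:
  611 − 277 = 334 bp
  781 − 611 = 170 bp
  1316 − 781 = 535 bp
  wrap: 2190 − 1316 + 277 = 1151 bp
Sorted largest to smallest: 1151, 535, 334, 170 bp.

1151, 535, 334, 170 bp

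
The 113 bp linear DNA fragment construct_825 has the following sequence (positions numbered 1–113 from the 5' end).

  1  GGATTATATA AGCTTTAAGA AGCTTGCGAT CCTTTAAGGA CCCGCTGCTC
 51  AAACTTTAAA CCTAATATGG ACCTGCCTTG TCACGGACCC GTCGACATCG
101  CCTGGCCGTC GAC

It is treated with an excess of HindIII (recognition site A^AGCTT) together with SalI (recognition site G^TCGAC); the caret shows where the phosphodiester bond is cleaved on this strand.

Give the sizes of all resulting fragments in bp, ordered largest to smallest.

HindIII sites (AAGCTT) start at positions 10, 20.
HindIII cuts after the first base of each site, so after positions 10, 20.
SalI sites (GTCGAC) start at positions 91, 108.
SalI cuts after the first base of each site, so after positions 91, 108.
Combined cut positions: 10, 20, 91, 108.
Linear molecule, 4 cuts → 5 fragments:
  1–10 → 10 bp
  11–20 → 10 bp
  21–91 → 71 bp
  92–108 → 17 bp
  109–113 → 5 bp
Sorted largest to smallest: 71, 17, 10, 10, 5 bp.

71, 17, 10, 10, 5 bp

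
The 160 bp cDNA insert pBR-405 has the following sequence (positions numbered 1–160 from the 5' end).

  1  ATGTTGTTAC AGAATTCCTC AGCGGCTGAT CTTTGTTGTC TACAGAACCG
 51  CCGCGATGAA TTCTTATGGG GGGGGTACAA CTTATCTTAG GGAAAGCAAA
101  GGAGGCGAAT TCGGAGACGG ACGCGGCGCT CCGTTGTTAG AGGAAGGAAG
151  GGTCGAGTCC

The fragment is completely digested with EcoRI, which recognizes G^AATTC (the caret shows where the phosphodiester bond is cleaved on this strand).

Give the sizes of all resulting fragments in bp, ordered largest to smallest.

53, 49, 46, 12 bp

EcoRI sites (GAATTC) start at positions 12, 58, 107.
EcoRI cuts after the first base of each site, so after positions 12, 58, 107.
Linear molecule, 3 cuts → 4 fragments:
  1–12 → 12 bp
  13–58 → 46 bp
  59–107 → 49 bp
  108–160 → 53 bp
Sorted largest to smallest: 53, 49, 46, 12 bp.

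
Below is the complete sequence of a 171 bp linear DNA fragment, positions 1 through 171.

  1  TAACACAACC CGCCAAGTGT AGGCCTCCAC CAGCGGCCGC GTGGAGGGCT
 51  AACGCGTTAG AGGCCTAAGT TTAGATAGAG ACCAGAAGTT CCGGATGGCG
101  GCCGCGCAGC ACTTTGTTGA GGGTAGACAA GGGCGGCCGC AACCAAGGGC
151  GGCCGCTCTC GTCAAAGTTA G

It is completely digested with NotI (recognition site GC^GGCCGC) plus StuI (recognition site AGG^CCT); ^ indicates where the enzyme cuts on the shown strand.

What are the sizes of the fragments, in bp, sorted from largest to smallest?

36, 35, 29, 23, 21, 16, 11 bp

NotI sites (GCGGCCGC) start at positions 33, 98, 133, 149.
NotI cuts after base 2 of each site, so after positions 34, 99, 134, 150.
StuI sites (AGGCCT) start at positions 21, 61.
StuI cuts after base 3 of each site, so after positions 23, 63.
Combined cut positions: 23, 34, 63, 99, 134, 150.
Linear molecule, 6 cuts → 7 fragments:
  1–23 → 23 bp
  24–34 → 11 bp
  35–63 → 29 bp
  64–99 → 36 bp
  100–134 → 35 bp
  135–150 → 16 bp
  151–171 → 21 bp
Sorted largest to smallest: 36, 35, 29, 23, 21, 16, 11 bp.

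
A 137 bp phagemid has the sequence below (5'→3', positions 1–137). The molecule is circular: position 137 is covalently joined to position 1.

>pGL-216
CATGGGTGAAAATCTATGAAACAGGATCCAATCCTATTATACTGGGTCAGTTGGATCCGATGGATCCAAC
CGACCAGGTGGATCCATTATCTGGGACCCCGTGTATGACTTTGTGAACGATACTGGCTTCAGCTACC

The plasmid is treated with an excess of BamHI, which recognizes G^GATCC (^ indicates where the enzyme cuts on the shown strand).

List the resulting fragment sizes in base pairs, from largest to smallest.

81, 29, 18, 9 bp

BamHI sites (GGATCC) start at positions 24, 53, 62, 80.
BamHI cuts after the first base of each site, so after positions 24, 53, 62, 80.
Circular molecule, 4 cuts → 4 fragments:
  25–53 → 29 bp
  54–62 → 9 bp
  63–80 → 18 bp
  81–137 then 1–24 → 57 + 24 = 81 bp
Sorted largest to smallest: 81, 29, 18, 9 bp.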